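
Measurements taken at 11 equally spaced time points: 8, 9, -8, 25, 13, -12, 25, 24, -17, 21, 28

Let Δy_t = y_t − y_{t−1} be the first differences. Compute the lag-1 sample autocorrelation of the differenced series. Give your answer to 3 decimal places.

First differences Δy: 1, -17, 33, -12, -25, 37, -1, -41, 38, 7
Mean of differences = 2.0000
Numerator Σ(Δy_t−Δȳ)(Δy_{t+1}−Δȳ) = -2915.0000
Denominator Σ(Δy_t−Δȳ)² = 6652.0000
r_1(Δy) = -2915.0000 / 6652.0000 = -0.438

-0.438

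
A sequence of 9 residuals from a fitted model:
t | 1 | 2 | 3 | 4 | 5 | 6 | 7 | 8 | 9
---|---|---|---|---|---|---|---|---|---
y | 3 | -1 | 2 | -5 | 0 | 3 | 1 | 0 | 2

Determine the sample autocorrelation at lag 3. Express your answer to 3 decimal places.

-0.156

Mean ȳ = (3 − 1 + 2 − 5 + 0 + 3 + 1 + 0 + 2)/9 = 0.5556
Σ(y_t−ȳ)(y_{t+3}−ȳ) = (-13.5802) + (0.8642) + (3.5309) + (-2.4691) + (0.3086) + (3.5309) = -7.8148
Denominator Σ(y_t−ȳ)² = 50.2222
r_3 = -7.8148 / 50.2222 = -0.156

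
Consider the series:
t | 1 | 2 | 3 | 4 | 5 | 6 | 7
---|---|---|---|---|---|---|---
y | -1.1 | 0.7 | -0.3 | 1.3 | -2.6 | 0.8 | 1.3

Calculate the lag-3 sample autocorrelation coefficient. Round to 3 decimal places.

Mean ȳ = (-1.1 + 0.7 − 0.3 + 1.3 − 2.6 + 0.8 + 1.3)/7 = 0.0143
Deviations from mean: -1.1143, 0.6857, -0.3143, 1.2857, -2.6143, 0.7857, 1.2857
Numerator Σ_{t=1}^{4}(y_t−ȳ)(y_{t+3}−ȳ) = -1.8192
Denominator Σ(y_t−ȳ)² = 12.5686
r_3 = -1.8192 / 12.5686 = -0.145

-0.145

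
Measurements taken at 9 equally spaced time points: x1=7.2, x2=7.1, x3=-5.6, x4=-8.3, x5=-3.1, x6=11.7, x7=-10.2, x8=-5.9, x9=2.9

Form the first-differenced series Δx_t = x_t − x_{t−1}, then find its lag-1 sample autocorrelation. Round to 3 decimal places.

-0.293

First differences Δx: -0.1, -12.7, -2.7, 5.2, 14.8, -21.9, 4.3, 8.8
Mean of differences = -0.5375
Numerator Σ(Δx_t−Δx̄)(Δx_{t+1}−Δx̄) = -289.2464
Denominator Σ(Δx_t−Δx̄)² = 987.8988
r_1(Δx) = -289.2464 / 987.8988 = -0.293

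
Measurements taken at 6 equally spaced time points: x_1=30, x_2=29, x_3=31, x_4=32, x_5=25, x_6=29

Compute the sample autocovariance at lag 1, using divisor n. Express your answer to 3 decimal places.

-1.074

Mean x̄ = (30 + 29 + 31 + 32 + 25 + 29)/6 = 29.3333
Deviations: 0.6667, -0.3333, 1.6667, 2.6667, -4.3333, -0.3333
Σ_{t=1}^{5}(x_t−x̄)(x_{t+1}−x̄) = -6.4444
γ_1 = -6.4444 / 6 = -1.074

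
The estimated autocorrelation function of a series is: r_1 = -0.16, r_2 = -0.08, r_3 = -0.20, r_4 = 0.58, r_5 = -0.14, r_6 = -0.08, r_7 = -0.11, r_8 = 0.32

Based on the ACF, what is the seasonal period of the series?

The largest autocorrelation is r_4 = 0.58, with a weaker echo at lag 8 (0.32); the remaining lags stay at or below -0.08.
The dominant spike at lag 4 indicates a seasonal period of 4.

4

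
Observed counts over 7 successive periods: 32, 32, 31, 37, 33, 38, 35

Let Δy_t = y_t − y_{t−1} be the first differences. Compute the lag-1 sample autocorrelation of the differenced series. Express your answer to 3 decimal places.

First differences Δy: 0, -1, 6, -4, 5, -3
Mean of differences = 0.5000
Numerator Σ(Δy_t−Δȳ)(Δy_{t+1}−Δȳ) = -68.2500
Denominator Σ(Δy_t−Δȳ)² = 85.5000
r_1(Δy) = -68.2500 / 85.5000 = -0.798

-0.798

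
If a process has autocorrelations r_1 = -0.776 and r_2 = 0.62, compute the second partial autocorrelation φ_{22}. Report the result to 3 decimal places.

φ_{22} = (r_2 − r_1²) / (1 − r_1²)
r_1² = (-0.776)² = 0.602176
Numerator = 0.62 − 0.6022 = 0.0178; denominator = 1 − 0.6022 = 0.3978
φ_{22} = 0.0178 / 0.3978 = 0.045

0.045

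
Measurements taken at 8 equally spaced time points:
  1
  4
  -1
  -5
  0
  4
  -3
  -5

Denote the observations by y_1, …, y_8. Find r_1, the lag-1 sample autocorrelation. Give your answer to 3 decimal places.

0.078

Mean ȳ = (1 + 4 − 1 − 5 + 0 + 4 − 3 − 5)/8 = -0.6250
Deviations from mean: 1.6250, 4.6250, -0.3750, -4.3750, 0.6250, 4.6250, -2.3750, -4.3750
Σ(y_t−ȳ)(y_{t+1}−ȳ) = (7.5156) + (-1.7344) + (1.6406) + (-2.7344) + (2.8906) + (-10.9844) + (10.3906) = 6.9844
Denominator Σ(y_t−ȳ)² = 89.8750
r_1 = 6.9844 / 89.8750 = 0.078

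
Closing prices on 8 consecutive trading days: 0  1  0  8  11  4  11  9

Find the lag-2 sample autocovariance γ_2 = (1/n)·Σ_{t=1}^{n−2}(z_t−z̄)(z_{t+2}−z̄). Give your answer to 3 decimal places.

1.250

Mean z̄ = (0 + 1 + 0 + 8 + 11 + 4 + 11 + 9)/8 = 5.5000
Deviations: -5.5000, -4.5000, -5.5000, 2.5000, 5.5000, -1.5000, 5.5000, 3.5000
Σ_{t=1}^{6}(z_t−z̄)(z_{t+2}−z̄) = 10.0000
γ_2 = 10.0000 / 8 = 1.250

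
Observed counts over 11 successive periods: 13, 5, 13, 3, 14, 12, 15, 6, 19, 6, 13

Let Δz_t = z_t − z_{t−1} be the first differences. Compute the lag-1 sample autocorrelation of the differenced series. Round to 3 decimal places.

First differences Δz: -8, 8, -10, 11, -2, 3, -9, 13, -13, 7
Mean of differences = 0.0000
Numerator Σ(Δz_t−Δz̄)(Δz_{t+1}−Δz̄) = -686.0000
Denominator Σ(Δz_t−Δz̄)² = 830.0000
r_1(Δz) = -686.0000 / 830.0000 = -0.827

-0.827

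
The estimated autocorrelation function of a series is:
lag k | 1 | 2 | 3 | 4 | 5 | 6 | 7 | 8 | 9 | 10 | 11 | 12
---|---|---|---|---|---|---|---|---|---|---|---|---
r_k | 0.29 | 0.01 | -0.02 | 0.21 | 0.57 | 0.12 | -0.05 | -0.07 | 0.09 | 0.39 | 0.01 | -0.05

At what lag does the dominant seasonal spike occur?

The largest autocorrelation is r_5 = 0.57, with a weaker echo at lag 10 (0.39); the remaining lags stay at or below 0.29. The elevated value at lag 1 (0.29), dropping to 0.01 at lag 2, reflects decaying short-term dependence rather than seasonality.
The dominant spike at lag 5 indicates a seasonal period of 5.

5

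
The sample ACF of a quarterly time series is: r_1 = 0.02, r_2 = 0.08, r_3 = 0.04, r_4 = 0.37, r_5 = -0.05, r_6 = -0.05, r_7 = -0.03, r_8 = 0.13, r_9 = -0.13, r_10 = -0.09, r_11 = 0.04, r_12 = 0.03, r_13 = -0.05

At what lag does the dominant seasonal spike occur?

4

The largest autocorrelation is r_4 = 0.37; the remaining lags stay at or below 0.13.
The dominant spike at lag 4 indicates a seasonal period of 4.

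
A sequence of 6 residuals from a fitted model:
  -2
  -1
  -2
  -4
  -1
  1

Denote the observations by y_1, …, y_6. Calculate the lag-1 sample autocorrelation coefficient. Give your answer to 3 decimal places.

Mean ȳ = (-2 − 1 − 2 − 4 − 1 + 1)/6 = -1.5000
Σ(y_t−ȳ)(y_{t+1}−ȳ) = (-0.2500) + (-0.2500) + (1.2500) + (-1.2500) + (1.2500) = 0.7500
Denominator Σ(y_t−ȳ)² = 13.5000
r_1 = 0.7500 / 13.5000 = 0.056

0.056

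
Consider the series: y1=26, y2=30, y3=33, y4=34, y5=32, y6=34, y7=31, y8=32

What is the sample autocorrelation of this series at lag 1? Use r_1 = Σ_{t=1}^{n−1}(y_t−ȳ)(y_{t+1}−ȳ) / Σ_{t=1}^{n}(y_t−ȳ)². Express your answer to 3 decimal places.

Mean ȳ = (26 + 30 + 33 + 34 + 32 + 34 + 31 + 32)/8 = 31.5000
Deviations from mean: -5.5000, -1.5000, 1.5000, 2.5000, 0.5000, 2.5000, -0.5000, 0.5000
Numerator Σ_{t=1}^{7}(y_t−ȳ)(y_{t+1}−ȳ) = 10.7500
Denominator Σ(y_t−ȳ)² = 48.0000
r_1 = 10.7500 / 48.0000 = 0.224

0.224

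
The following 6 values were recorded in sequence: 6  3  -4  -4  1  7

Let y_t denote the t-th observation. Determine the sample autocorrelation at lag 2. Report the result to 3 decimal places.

Mean ȳ = (6 + 3 − 4 − 4 + 1 + 7)/6 = 1.5000
Deviations from mean: 4.5000, 1.5000, -5.5000, -5.5000, -0.5000, 5.5000
Σ(y_t−ȳ)(y_{t+2}−ȳ) = (-24.7500) + (-8.2500) + (2.7500) + (-30.2500) = -60.5000
Denominator Σ(y_t−ȳ)² = 113.5000
r_2 = -60.5000 / 113.5000 = -0.533

-0.533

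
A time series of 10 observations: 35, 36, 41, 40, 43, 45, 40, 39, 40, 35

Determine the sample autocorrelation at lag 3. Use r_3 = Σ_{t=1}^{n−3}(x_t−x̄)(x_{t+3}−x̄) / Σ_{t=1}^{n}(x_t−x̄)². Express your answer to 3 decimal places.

Mean x̄ = (35 + 36 + 41 + 40 + 43 + 45 + 40 + 39 + 40 + 35)/10 = 39.4000
Σ(x_t−x̄)(x_{t+3}−x̄) = (-2.6400) + (-12.2400) + (8.9600) + (0.3600) + (-1.4400) + (3.3600) + (-2.6400) = -6.2800
Denominator Σ(x_t−x̄)² = 98.4000
r_3 = -6.2800 / 98.4000 = -0.064

-0.064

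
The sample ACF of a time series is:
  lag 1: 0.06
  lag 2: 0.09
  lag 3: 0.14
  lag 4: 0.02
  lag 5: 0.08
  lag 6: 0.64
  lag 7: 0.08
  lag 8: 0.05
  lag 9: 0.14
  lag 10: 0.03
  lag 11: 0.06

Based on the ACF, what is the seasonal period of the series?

The largest autocorrelation is r_6 = 0.64; the remaining lags stay at or below 0.14.
The dominant spike at lag 6 indicates a seasonal period of 6.

6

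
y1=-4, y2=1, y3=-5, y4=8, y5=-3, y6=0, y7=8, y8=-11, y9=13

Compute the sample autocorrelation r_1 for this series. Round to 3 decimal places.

-0.654

Mean ȳ = (-4 + 1 − 5 + 8 − 3 + 0 + 8 − 11 + 13)/9 = 0.7778
Numerator Σ_{t=1}^{8}(y_t−ȳ)(y_{t+1}−ȳ) = -303.0494
Denominator Σ(y_t−ȳ)² = 463.5556
r_1 = -303.0494 / 463.5556 = -0.654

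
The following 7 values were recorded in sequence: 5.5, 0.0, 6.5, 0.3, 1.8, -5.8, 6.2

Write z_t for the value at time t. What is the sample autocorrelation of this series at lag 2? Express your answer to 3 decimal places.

0.259

Mean z̄ = (5.5 + 0.0 + 6.5 + 0.3 + 1.8 − 5.8 + 6.2)/7 = 2.0714
Deviations from mean: 3.4286, -2.0714, 4.4286, -1.7714, -0.2714, -7.8714, 4.1286
Numerator Σ_{t=1}^{5}(z_t−z̄)(z_{t+2}−z̄) = 30.4741
Denominator Σ(z_t−z̄)² = 117.8743
r_2 = 30.4741 / 117.8743 = 0.259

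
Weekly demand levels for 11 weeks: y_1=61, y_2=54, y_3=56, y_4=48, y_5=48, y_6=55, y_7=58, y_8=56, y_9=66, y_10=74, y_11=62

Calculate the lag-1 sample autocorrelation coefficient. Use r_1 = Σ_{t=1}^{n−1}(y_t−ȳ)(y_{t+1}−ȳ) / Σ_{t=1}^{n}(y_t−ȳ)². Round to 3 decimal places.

0.557

Mean ȳ = (61 + 54 + 56 + 48 + 48 + 55 + 58 + 56 + 66 + 74 + 62)/11 = 58.0000
Numerator Σ_{t=1}^{10}(y_t−ȳ)(y_{t+1}−ȳ) = 322.0000
Denominator Σ(y_t−ȳ)² = 578.0000
r_1 = 322.0000 / 578.0000 = 0.557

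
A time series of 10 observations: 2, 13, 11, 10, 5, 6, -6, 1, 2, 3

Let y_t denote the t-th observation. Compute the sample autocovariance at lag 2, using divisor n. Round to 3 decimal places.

6.292

Mean ȳ = (2 + 13 + 11 + 10 + 5 + 6 − 6 + 1 + 2 + 3)/10 = 4.7000
Σ_{t=1}^{8}(y_t−ȳ)(y_{t+2}−ȳ) = 62.9200
γ_2 = 62.9200 / 10 = 6.292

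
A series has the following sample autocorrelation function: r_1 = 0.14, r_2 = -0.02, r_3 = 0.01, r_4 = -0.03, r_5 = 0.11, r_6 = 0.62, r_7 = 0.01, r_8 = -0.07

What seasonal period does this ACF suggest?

The largest autocorrelation is r_6 = 0.62; the remaining lags stay at or below 0.14.
The dominant spike at lag 6 indicates a seasonal period of 6.

6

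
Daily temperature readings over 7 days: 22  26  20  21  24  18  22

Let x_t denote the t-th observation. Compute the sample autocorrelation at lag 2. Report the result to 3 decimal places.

-0.102

Mean x̄ = (22 + 26 + 20 + 21 + 24 + 18 + 22)/7 = 21.8571
Deviations from mean: 0.1429, 4.1429, -1.8571, -0.8571, 2.1429, -3.8571, 0.1429
Σ(x_t−x̄)(x_{t+2}−x̄) = (-0.2653) + (-3.5510) + (-3.9796) + (3.3061) + (0.3061) = -4.1837
Denominator Σ(x_t−x̄)² = 40.8571
r_2 = -4.1837 / 40.8571 = -0.102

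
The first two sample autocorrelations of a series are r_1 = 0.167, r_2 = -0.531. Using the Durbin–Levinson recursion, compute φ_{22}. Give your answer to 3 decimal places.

φ_{22} = (r_2 − r_1²) / (1 − r_1²)
r_1² = (0.167)² = 0.027889
Numerator = -0.531 − 0.0279 = -0.5589; denominator = 1 − 0.0279 = 0.9721
φ_{22} = -0.5589 / 0.9721 = -0.575

-0.575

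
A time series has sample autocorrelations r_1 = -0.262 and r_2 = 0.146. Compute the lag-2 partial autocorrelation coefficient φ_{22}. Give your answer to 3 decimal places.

φ_{22} = (r_2 − r_1²) / (1 − r_1²)
r_1² = (-0.262)² = 0.068644
Numerator = 0.146 − 0.0686 = 0.0774; denominator = 1 − 0.0686 = 0.9314
φ_{22} = 0.0774 / 0.9314 = 0.083

0.083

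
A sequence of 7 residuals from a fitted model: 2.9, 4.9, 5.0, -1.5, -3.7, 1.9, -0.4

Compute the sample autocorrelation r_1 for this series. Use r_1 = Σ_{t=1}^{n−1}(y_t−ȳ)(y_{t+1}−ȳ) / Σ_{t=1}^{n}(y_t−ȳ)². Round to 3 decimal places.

Mean ȳ = (2.9 + 4.9 + 5.0 − 1.5 − 3.7 + 1.9 − 0.4)/7 = 1.3000
Deviations from mean: 1.6000, 3.6000, 3.7000, -2.8000, -5.0000, 0.6000, -1.7000
Σ(y_t−ȳ)(y_{t+1}−ȳ) = (5.7600) + (13.3200) + (-10.3600) + (14.0000) + (-3.0000) + (-1.0200) = 18.7000
Denominator Σ(y_t−ȳ)² = 65.3000
r_1 = 18.7000 / 65.3000 = 0.286

0.286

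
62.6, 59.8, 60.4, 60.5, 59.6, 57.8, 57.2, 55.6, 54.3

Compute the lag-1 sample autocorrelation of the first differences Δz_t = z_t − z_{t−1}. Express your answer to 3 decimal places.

First differences Δz: -2.8, 0.6, 0.1, -0.9, -1.8, -0.6, -1.6, -1.3
Mean of differences = -1.0375
Numerator Σ(Δz_t−Δz̄)(Δz_{t+1}−Δz̄) = -1.4039
Denominator Σ(Δz_t−Δz̄)² = 8.2588
r_1(Δz) = -1.4039 / 8.2588 = -0.170

-0.170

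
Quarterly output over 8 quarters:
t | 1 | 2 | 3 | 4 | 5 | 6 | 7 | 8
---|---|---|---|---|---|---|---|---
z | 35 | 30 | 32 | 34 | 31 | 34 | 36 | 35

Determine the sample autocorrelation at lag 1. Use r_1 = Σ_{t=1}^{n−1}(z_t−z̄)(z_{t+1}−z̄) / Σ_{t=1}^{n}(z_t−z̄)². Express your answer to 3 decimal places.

0.039

Mean z̄ = (35 + 30 + 32 + 34 + 31 + 34 + 36 + 35)/8 = 33.3750
Σ(z_t−z̄)(z_{t+1}−z̄) = (-5.4844) + (4.6406) + (-0.8594) + (-1.4844) + (-1.4844) + (1.6406) + (4.2656) = 1.2344
Denominator Σ(z_t−z̄)² = 31.8750
r_1 = 1.2344 / 31.8750 = 0.039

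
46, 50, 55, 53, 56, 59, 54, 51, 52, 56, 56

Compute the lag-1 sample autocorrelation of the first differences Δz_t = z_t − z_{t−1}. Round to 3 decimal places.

First differences Δz: 4, 5, -2, 3, 3, -5, -3, 1, 4, 0
Mean of differences = 1.0000
Numerator Σ(Δz_t−Δz̄)(Δz_{t+1}−Δz̄) = 7.0000
Denominator Σ(Δz_t−Δz̄)² = 104.0000
r_1(Δz) = 7.0000 / 104.0000 = 0.067

0.067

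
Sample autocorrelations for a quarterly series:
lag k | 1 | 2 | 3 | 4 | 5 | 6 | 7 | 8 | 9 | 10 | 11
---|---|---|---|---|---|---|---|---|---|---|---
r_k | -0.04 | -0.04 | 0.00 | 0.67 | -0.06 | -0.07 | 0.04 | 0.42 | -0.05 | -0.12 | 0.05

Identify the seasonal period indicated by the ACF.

4

The largest autocorrelation is r_4 = 0.67, with a weaker echo at lag 8 (0.42); the remaining lags stay at or below 0.05.
The dominant spike at lag 4 indicates a seasonal period of 4.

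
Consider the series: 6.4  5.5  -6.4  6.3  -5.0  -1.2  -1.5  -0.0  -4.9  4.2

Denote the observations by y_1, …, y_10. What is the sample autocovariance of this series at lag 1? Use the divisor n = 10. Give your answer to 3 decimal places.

-8.227

Mean ȳ = (6.4 + 5.5 − 6.4 + 6.3 − 5.0 − 1.2 − 1.5 − 0.0 − 4.9 + 4.2)/10 = 0.3400
Σ_{t=1}^{9}(y_t−ȳ)(y_{t+1}−ȳ) = -82.2676
γ_1 = -82.2676 / 10 = -8.227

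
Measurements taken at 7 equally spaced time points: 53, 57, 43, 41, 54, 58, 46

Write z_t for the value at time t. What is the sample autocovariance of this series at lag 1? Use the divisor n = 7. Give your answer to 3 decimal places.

Mean z̄ = (53 + 57 + 43 + 41 + 54 + 58 + 46)/7 = 50.2857
Σ_{t=1}^{6}(z_t−z̄)(z_{t+1}−z̄) = -1.9388
γ_1 = -1.9388 / 7 = -0.277

-0.277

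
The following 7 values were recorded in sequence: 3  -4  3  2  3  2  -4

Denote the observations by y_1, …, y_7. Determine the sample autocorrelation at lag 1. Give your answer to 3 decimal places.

Mean ȳ = (3 − 4 + 3 + 2 + 3 + 2 − 4)/7 = 0.7143
Deviations from mean: 2.2857, -4.7143, 2.2857, 1.2857, 2.2857, 1.2857, -4.7143
Σ(y_t−ȳ)(y_{t+1}−ȳ) = (-10.7755) + (-10.7755) + (2.9388) + (2.9388) + (2.9388) + (-6.0612) = -18.7959
Denominator Σ(y_t−ȳ)² = 63.4286
r_1 = -18.7959 / 63.4286 = -0.296

-0.296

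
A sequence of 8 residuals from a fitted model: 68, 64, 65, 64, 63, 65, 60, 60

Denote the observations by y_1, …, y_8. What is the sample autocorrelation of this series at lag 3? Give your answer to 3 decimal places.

0.084

Mean ȳ = (68 + 64 + 65 + 64 + 63 + 65 + 60 + 60)/8 = 63.6250
Deviations from mean: 4.3750, 0.3750, 1.3750, 0.3750, -0.6250, 1.3750, -3.6250, -3.6250
Σ(y_t−ȳ)(y_{t+3}−ȳ) = (1.6406) + (-0.2344) + (1.8906) + (-1.3594) + (2.2656) = 4.2031
Denominator Σ(y_t−ȳ)² = 49.8750
r_3 = 4.2031 / 49.8750 = 0.084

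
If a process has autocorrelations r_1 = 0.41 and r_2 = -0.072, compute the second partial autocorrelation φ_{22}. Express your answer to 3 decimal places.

φ_{22} = (r_2 − r_1²) / (1 − r_1²)
r_1² = (0.41)² = 0.1681
Numerator = -0.072 − 0.1681 = -0.2401; denominator = 1 − 0.1681 = 0.8319
φ_{22} = -0.2401 / 0.8319 = -0.289

-0.289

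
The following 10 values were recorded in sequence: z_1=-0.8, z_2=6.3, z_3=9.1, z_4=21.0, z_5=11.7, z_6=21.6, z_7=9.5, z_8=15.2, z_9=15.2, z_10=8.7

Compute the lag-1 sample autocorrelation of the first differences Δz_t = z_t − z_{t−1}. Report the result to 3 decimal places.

-0.586

First differences Δz: 7.1, 2.8, 11.9, -9.3, 9.9, -12.1, 5.7, 0.0, -6.5
Mean of differences = 1.0556
Numerator Σ(Δz_t−Δz̄)(Δz_{t+1}−Δz̄) = -348.8086
Denominator Σ(Δz_t−Δz̄)² = 595.4822
r_1(Δz) = -348.8086 / 595.4822 = -0.586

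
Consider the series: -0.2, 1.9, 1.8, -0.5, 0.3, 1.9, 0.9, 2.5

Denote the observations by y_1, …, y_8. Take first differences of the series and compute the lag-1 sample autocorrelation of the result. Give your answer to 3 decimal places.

-0.227

First differences Δy: 2.1, -0.1, -2.3, 0.8, 1.6, -1.0, 1.6
Mean of differences = 0.3857
Numerator Σ(Δy_t−Δȳ)(Δy_{t+1}−Δȳ) = -3.5031
Denominator Σ(Δy_t−Δȳ)² = 15.4286
r_1(Δy) = -3.5031 / 15.4286 = -0.227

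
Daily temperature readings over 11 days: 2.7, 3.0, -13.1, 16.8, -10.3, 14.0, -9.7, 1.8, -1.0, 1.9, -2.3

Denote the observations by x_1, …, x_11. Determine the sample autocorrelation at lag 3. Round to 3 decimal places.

-0.446

Mean x̄ = (2.7 + 3.0 − 13.1 + 16.8 − 10.3 + 14.0 − 9.7 + 1.8 − 1.0 + 1.9 − 2.3)/11 = 0.3455
Numerator Σ_{t=1}^{8}(x_t−x̄)(x_{t+3}−x̄) = -391.7207
Denominator Σ(x_t−x̄)² = 878.1473
r_3 = -391.7207 / 878.1473 = -0.446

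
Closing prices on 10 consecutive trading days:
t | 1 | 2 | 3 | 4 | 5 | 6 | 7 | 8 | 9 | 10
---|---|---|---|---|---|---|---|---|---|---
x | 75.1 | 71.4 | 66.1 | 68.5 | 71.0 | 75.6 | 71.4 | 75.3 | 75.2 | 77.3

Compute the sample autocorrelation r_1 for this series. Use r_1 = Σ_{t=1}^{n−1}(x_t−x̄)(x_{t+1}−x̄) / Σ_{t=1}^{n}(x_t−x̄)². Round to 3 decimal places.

Mean x̄ = (75.1 + 71.4 + 66.1 + 68.5 + 71.0 + 75.6 + 71.4 + 75.3 + 75.2 + 77.3)/10 = 72.6900
Numerator Σ_{t=1}^{9}(x_t−x̄)(x_{t+1}−x̄) = 46.1689
Denominator Σ(x_t−x̄)² = 115.8090
r_1 = 46.1689 / 115.8090 = 0.399

0.399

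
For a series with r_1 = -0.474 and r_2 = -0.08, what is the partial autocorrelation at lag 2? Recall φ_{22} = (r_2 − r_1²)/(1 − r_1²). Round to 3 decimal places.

φ_{22} = (r_2 − r_1²) / (1 − r_1²)
r_1² = (-0.474)² = 0.224676
Numerator = -0.08 − 0.2247 = -0.3047; denominator = 1 − 0.2247 = 0.7753
φ_{22} = -0.3047 / 0.7753 = -0.393

-0.393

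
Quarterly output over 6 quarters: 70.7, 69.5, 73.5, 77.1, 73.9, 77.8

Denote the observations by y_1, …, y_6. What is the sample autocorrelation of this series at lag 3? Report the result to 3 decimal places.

-0.215

Mean ȳ = (70.7 + 69.5 + 73.5 + 77.1 + 73.9 + 77.8)/6 = 73.7500
Deviations from mean: -3.0500, -4.2500, -0.2500, 3.3500, 0.1500, 4.0500
Σ(y_t−ȳ)(y_{t+3}−ȳ) = (-10.2175) + (-0.6375) + (-1.0125) = -11.8675
Denominator Σ(y_t−ȳ)² = 55.0750
r_3 = -11.8675 / 55.0750 = -0.215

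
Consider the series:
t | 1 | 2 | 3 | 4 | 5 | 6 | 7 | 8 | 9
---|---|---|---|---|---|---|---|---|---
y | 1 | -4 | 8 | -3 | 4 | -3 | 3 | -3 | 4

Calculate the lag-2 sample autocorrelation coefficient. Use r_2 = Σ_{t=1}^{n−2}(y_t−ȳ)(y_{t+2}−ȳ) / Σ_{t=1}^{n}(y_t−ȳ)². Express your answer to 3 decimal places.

Mean ȳ = (1 − 4 + 8 − 3 + 4 − 3 + 3 − 3 + 4)/9 = 0.7778
Numerator Σ_{t=1}^{7}(y_t−ȳ)(y_{t+2}−ȳ) = 85.7901
Denominator Σ(y_t−ȳ)² = 143.5556
r_2 = 85.7901 / 143.5556 = 0.598

0.598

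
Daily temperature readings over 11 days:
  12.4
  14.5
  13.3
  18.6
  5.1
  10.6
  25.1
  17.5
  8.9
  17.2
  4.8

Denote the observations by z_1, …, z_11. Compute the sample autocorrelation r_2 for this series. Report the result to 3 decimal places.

-0.313

Mean z̄ = (12.4 + 14.5 + 13.3 + 18.6 + 5.1 + 10.6 + 25.1 + 17.5 + 8.9 + 17.2 + 4.8)/11 = 13.4545
Numerator Σ_{t=1}^{9}(z_t−z̄)(z_{t+2}−z̄) = -115.1650
Denominator Σ(z_t−z̄)² = 368.3073
r_2 = -115.1650 / 368.3073 = -0.313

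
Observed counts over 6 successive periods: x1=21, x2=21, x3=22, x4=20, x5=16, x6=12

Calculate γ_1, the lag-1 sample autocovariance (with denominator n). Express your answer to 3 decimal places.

5.315

Mean x̄ = (21 + 21 + 22 + 20 + 16 + 12)/6 = 18.6667
Deviations: 2.3333, 2.3333, 3.3333, 1.3333, -2.6667, -6.6667
Σ_{t=1}^{5}(x_t−x̄)(x_{t+1}−x̄) = 31.8889
γ_1 = 31.8889 / 6 = 5.315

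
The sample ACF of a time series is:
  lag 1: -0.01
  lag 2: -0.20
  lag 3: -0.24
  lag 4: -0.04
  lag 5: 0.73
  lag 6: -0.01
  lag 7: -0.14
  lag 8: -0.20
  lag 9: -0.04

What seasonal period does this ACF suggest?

The largest autocorrelation is r_5 = 0.73; the remaining lags stay at or below -0.01.
The dominant spike at lag 5 indicates a seasonal period of 5.

5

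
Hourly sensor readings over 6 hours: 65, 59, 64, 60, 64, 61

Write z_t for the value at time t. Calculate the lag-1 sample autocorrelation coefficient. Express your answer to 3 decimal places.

Mean z̄ = (65 + 59 + 64 + 60 + 64 + 61)/6 = 62.1667
Numerator Σ_{t=1}^{5}(z_t−z̄)(z_{t+1}−z̄) = -24.8611
Denominator Σ(z_t−z̄)² = 30.8333
r_1 = -24.8611 / 30.8333 = -0.806

-0.806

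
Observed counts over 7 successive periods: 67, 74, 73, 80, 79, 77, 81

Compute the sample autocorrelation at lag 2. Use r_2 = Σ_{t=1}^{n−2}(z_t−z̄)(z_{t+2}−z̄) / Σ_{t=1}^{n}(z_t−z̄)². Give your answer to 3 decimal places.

0.204

Mean z̄ = (67 + 74 + 73 + 80 + 79 + 77 + 81)/7 = 75.8571
Deviations from mean: -8.8571, -1.8571, -2.8571, 4.1429, 3.1429, 1.1429, 5.1429
Numerator Σ_{t=1}^{5}(z_t−z̄)(z_{t+2}−z̄) = 29.5306
Denominator Σ(z_t−z̄)² = 144.8571
r_2 = 29.5306 / 144.8571 = 0.204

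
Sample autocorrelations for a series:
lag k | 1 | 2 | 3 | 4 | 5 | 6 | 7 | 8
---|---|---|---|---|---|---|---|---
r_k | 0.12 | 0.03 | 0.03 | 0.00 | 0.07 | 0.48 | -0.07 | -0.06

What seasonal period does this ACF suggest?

The largest autocorrelation is r_6 = 0.48; the remaining lags stay at or below 0.12.
The dominant spike at lag 6 indicates a seasonal period of 6.

6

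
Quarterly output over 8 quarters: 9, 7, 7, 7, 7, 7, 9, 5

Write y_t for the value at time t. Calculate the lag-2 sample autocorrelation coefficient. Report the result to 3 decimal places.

Mean ȳ = (9 + 7 + 7 + 7 + 7 + 7 + 9 + 5)/8 = 7.2500
Deviations from mean: 1.7500, -0.2500, -0.2500, -0.2500, -0.2500, -0.2500, 1.7500, -2.2500
Σ(y_t−ȳ)(y_{t+2}−ȳ) = (-0.4375) + (0.0625) + (0.0625) + (0.0625) + (-0.4375) + (0.5625) = -0.1250
Denominator Σ(y_t−ȳ)² = 11.5000
r_2 = -0.1250 / 11.5000 = -0.011

-0.011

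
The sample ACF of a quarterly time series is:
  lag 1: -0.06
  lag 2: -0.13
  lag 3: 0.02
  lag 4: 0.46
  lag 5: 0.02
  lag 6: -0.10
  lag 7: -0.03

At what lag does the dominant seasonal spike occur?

4

The largest autocorrelation is r_4 = 0.46; the remaining lags stay at or below 0.02.
The dominant spike at lag 4 indicates a seasonal period of 4.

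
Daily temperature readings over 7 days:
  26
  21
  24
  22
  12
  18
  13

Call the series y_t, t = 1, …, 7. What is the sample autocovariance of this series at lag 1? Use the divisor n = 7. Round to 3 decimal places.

Mean ȳ = (26 + 21 + 24 + 22 + 12 + 18 + 13)/7 = 19.4286
Σ_{t=1}^{6}(y_t−ȳ)(y_{t+1}−ȳ) = 29.9592
γ_1 = 29.9592 / 7 = 4.280

4.280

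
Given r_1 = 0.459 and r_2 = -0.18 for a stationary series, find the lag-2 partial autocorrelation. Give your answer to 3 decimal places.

φ_{22} = (r_2 − r_1²) / (1 − r_1²)
r_1² = (0.459)² = 0.210681
Numerator = -0.18 − 0.2107 = -0.3907; denominator = 1 − 0.2107 = 0.7893
φ_{22} = -0.3907 / 0.7893 = -0.495

-0.495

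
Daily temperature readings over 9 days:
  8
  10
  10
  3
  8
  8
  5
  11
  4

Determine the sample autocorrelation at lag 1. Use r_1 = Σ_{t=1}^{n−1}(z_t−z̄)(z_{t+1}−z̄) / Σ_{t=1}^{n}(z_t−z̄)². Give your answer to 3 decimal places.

-0.434

Mean z̄ = (8 + 10 + 10 + 3 + 8 + 8 + 5 + 11 + 4)/9 = 7.4444
Numerator Σ_{t=1}^{8}(z_t−z̄)(z_{t+1}−z̄) = -27.8642
Denominator Σ(z_t−z̄)² = 64.2222
r_1 = -27.8642 / 64.2222 = -0.434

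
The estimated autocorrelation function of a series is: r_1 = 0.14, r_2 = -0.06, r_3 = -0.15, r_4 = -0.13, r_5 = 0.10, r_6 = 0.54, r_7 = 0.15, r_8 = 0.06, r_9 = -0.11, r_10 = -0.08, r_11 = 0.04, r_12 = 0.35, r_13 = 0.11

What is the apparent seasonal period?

6

The largest autocorrelation is r_6 = 0.54, with a weaker echo at lag 12 (0.35); the remaining lags stay at or below 0.15.
The dominant spike at lag 6 indicates a seasonal period of 6.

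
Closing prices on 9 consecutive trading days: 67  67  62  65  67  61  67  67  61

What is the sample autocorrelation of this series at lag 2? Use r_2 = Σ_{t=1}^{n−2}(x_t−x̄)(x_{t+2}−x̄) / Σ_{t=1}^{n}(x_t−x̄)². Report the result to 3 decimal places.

Mean x̄ = (67 + 67 + 62 + 65 + 67 + 61 + 67 + 67 + 61)/9 = 64.8889
Numerator Σ_{t=1}^{7}(x_t−x̄)(x_{t+2}−x̄) = -24.3580
Denominator Σ(x_t−x̄)² = 60.8889
r_2 = -24.3580 / 60.8889 = -0.400

-0.400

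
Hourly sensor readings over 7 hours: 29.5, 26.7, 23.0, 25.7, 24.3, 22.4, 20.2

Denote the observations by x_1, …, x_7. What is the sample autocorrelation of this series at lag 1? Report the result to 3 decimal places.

Mean x̄ = (29.5 + 26.7 + 23.0 + 25.7 + 24.3 + 22.4 + 20.2)/7 = 24.5429
Numerator Σ_{t=1}^{6}(x_t−x̄)(x_{t+1}−x̄) = 15.1253
Denominator Σ(x_t−x̄)² = 56.4571
r_1 = 15.1253 / 56.4571 = 0.268

0.268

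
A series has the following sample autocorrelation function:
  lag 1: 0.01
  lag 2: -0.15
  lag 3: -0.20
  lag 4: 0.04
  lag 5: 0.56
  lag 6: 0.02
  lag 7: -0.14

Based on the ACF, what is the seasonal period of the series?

The largest autocorrelation is r_5 = 0.56; the remaining lags stay at or below 0.04.
The dominant spike at lag 5 indicates a seasonal period of 5.

5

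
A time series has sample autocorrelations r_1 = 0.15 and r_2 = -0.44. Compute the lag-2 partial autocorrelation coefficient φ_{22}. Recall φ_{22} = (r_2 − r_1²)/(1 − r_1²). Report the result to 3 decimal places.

-0.473

φ_{22} = (r_2 − r_1²) / (1 − r_1²)
r_1² = (0.15)² = 0.0225
Numerator = -0.44 − 0.0225 = -0.4625; denominator = 1 − 0.0225 = 0.9775
φ_{22} = -0.4625 / 0.9775 = -0.473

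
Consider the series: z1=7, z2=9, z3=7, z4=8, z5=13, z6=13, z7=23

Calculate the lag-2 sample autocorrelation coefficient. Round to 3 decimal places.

Mean z̄ = (7 + 9 + 7 + 8 + 13 + 13 + 23)/7 = 11.4286
Deviations from mean: -4.4286, -2.4286, -4.4286, -3.4286, 1.5714, 1.5714, 11.5714
Numerator Σ_{t=1}^{5}(z_t−z̄)(z_{t+2}−z̄) = 33.7755
Denominator Σ(z_t−z̄)² = 195.7143
r_2 = 33.7755 / 195.7143 = 0.173

0.173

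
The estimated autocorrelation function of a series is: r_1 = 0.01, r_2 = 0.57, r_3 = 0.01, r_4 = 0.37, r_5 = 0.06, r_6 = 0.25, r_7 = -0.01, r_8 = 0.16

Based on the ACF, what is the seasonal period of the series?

The largest autocorrelation is r_2 = 0.57, with weaker echoes at lags 4 (0.37), 6 (0.25) and 8 (0.16); the remaining lags stay at or below 0.06.
The dominant spike at lag 2 indicates a seasonal period of 2.

2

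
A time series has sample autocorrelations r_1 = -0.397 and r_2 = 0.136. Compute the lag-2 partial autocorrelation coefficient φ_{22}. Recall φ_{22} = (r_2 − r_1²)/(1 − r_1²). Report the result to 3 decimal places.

φ_{22} = (r_2 − r_1²) / (1 − r_1²)
r_1² = (-0.397)² = 0.157609
Numerator = 0.136 − 0.1576 = -0.0216; denominator = 1 − 0.1576 = 0.8424
φ_{22} = -0.0216 / 0.8424 = -0.026

-0.026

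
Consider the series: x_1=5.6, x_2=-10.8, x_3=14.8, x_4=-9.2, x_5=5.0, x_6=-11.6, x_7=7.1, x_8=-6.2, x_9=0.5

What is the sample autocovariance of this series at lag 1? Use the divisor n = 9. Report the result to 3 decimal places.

-66.229

Mean x̄ = (5.6 − 10.8 + 14.8 − 9.2 + 5.0 − 11.6 + 7.1 − 6.2 + 0.5)/9 = -0.5333
Σ_{t=1}^{8}(x_t−x̄)(x_{t+1}−x̄) = -596.0578
γ_1 = -596.0578 / 9 = -66.229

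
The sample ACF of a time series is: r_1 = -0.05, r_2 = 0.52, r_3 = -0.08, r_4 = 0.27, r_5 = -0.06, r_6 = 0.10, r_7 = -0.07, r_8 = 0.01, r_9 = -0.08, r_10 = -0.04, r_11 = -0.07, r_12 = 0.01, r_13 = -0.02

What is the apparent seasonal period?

The largest autocorrelation is r_2 = 0.52, with a weaker echo at lag 4 (0.27); the remaining lags stay at or below 0.10.
The dominant spike at lag 2 indicates a seasonal period of 2.

2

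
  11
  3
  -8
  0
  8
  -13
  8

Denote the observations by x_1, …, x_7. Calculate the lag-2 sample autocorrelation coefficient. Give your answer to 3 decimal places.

Mean x̄ = (11 + 3 − 8 + 0 + 8 − 13 + 8)/7 = 1.2857
Deviations from mean: 9.7143, 1.7143, -9.2857, -1.2857, 6.7143, -14.2857, 6.7143
Numerator Σ_{t=1}^{5}(x_t−x̄)(x_{t+2}−x̄) = -91.3061
Denominator Σ(x_t−x̄)² = 479.4286
r_2 = -91.3061 / 479.4286 = -0.190

-0.190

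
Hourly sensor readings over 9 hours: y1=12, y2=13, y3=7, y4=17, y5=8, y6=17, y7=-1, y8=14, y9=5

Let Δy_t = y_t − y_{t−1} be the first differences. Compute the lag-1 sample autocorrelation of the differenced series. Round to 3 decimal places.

First differences Δy: 1, -6, 10, -9, 9, -18, 15, -9
Mean of differences = -0.8750
Numerator Σ(Δy_t−Δȳ)(Δy_{t+1}−Δȳ) = -803.8906
Denominator Σ(Δy_t−Δȳ)² = 922.8750
r_1(Δy) = -803.8906 / 922.8750 = -0.871

-0.871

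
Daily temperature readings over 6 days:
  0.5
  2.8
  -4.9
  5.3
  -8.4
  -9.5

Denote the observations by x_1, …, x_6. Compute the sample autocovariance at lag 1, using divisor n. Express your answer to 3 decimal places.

-3.486

Mean x̄ = (0.5 + 2.8 − 4.9 + 5.3 − 8.4 − 9.5)/6 = -2.3667
Deviations: 2.8667, 5.1667, -2.5333, 7.6667, -6.0333, -7.1333
Σ_{t=1}^{5}(x_t−x̄)(x_{t+1}−x̄) = -20.9178
γ_1 = -20.9178 / 6 = -3.486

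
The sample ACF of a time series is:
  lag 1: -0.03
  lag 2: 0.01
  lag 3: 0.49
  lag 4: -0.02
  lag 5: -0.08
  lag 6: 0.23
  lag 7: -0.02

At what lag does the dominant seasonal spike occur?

3

The largest autocorrelation is r_3 = 0.49, with a weaker echo at lag 6 (0.23); the remaining lags stay at or below 0.01.
The dominant spike at lag 3 indicates a seasonal period of 3.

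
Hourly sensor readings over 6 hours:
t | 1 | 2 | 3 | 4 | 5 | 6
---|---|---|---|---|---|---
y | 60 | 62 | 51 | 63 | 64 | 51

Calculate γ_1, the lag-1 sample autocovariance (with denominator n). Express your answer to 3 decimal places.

Mean ȳ = (60 + 62 + 51 + 63 + 64 + 51)/6 = 58.5000
Σ_{t=1}^{5}(y_t−ȳ)(y_{t+1}−ȳ) = -71.2500
γ_1 = -71.2500 / 6 = -11.875

-11.875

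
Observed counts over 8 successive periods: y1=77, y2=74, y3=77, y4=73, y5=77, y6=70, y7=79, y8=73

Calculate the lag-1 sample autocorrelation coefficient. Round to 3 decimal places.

Mean ȳ = (77 + 74 + 77 + 73 + 77 + 70 + 79 + 73)/8 = 75.0000
Numerator Σ_{t=1}^{7}(y_t−ȳ)(y_{t+1}−ȳ) = -50.0000
Denominator Σ(y_t−ȳ)² = 62.0000
r_1 = -50.0000 / 62.0000 = -0.806

-0.806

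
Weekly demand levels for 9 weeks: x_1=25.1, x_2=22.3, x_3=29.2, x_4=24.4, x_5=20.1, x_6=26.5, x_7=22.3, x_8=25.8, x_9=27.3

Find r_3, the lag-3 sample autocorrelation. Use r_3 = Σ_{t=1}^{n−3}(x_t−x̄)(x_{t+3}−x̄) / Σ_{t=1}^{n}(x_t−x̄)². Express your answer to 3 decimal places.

0.304

Mean x̄ = (25.1 + 22.3 + 29.2 + 24.4 + 20.1 + 26.5 + 22.3 + 25.8 + 27.3)/9 = 24.7778
Σ(x_t−x̄)(x_{t+3}−x̄) = (-0.1217) + (11.5905) + (7.6160) + (0.9360) + (-4.7817) + (4.3438) = 19.5830
Denominator Σ(x_t−x̄)² = 64.3356
r_3 = 19.5830 / 64.3356 = 0.304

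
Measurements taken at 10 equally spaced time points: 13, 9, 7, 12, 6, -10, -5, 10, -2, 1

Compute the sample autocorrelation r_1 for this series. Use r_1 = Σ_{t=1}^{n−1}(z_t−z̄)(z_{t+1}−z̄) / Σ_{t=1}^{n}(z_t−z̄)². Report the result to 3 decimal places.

0.234

Mean z̄ = (13 + 9 + 7 + 12 + 6 − 10 − 5 + 10 − 2 + 1)/10 = 4.1000
Numerator Σ_{t=1}^{9}(z_t−z̄)(z_{t+1}−z̄) = 126.4900
Denominator Σ(z_t−z̄)² = 540.9000
r_1 = 126.4900 / 540.9000 = 0.234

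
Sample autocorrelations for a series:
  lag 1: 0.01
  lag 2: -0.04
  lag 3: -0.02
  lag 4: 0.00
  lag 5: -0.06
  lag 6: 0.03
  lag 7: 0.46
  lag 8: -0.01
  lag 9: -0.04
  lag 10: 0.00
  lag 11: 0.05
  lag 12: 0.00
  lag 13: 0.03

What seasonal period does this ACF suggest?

7

The largest autocorrelation is r_7 = 0.46; the remaining lags stay at or below 0.05.
The dominant spike at lag 7 indicates a seasonal period of 7.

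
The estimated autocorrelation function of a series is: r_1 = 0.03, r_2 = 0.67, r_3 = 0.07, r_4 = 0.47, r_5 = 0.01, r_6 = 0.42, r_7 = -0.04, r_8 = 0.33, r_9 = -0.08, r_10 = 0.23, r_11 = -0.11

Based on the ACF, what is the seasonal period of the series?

2

The largest autocorrelation is r_2 = 0.67, with weaker echoes at lags 4 (0.47), 6 (0.42), 8 (0.33) and 10 (0.23); the remaining lags stay at or below 0.07.
The dominant spike at lag 2 indicates a seasonal period of 2.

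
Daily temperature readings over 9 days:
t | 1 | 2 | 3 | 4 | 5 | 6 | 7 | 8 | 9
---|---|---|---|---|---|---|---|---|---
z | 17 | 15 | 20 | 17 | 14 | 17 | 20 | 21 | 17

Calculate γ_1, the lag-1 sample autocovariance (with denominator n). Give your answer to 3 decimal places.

0.324

Mean z̄ = (17 + 15 + 20 + 17 + 14 + 17 + 20 + 21 + 17)/9 = 17.5556
Σ_{t=1}^{8}(z_t−z̄)(z_{t+1}−z̄) = 2.9136
γ_1 = 2.9136 / 9 = 0.324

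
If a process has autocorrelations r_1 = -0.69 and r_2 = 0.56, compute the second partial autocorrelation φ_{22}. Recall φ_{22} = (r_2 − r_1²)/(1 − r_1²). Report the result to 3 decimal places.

φ_{22} = (r_2 − r_1²) / (1 − r_1²)
r_1² = (-0.69)² = 0.4761
Numerator = 0.56 − 0.4761 = 0.0839; denominator = 1 − 0.4761 = 0.5239
φ_{22} = 0.0839 / 0.5239 = 0.160

0.160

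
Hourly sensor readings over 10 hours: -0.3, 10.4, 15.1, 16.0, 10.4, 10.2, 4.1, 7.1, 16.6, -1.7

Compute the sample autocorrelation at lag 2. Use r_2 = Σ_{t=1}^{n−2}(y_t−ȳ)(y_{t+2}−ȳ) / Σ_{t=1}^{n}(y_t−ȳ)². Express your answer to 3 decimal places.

Mean ȳ = (-0.3 + 10.4 + 15.1 + 16.0 + 10.4 + 10.2 + 4.1 + 7.1 + 16.6 − 1.7)/10 = 8.7900
Numerator Σ_{t=1}^{8}(y_t−ȳ)(y_{t+2}−ȳ) = -54.2592
Denominator Σ(y_t−ȳ)² = 377.4890
r_2 = -54.2592 / 377.4890 = -0.144

-0.144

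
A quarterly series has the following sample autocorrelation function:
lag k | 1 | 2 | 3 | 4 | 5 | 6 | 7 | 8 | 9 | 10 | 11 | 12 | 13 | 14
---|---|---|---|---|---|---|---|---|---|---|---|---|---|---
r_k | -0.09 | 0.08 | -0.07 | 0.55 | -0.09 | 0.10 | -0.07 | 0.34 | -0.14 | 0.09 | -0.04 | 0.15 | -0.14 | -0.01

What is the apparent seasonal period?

4

The largest autocorrelation is r_4 = 0.55, with weaker echoes at lags 8 (0.34) and 12 (0.15); the remaining lags stay at or below 0.10.
The dominant spike at lag 4 indicates a seasonal period of 4.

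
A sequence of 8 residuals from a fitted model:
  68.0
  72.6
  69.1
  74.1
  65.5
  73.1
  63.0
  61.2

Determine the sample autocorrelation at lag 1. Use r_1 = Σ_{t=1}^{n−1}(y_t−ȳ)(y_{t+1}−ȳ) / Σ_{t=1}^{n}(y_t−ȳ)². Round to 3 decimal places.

Mean ȳ = (68.0 + 72.6 + 69.1 + 74.1 + 65.5 + 73.1 + 63.0 + 61.2)/8 = 68.3250
Deviations from mean: -0.3250, 4.2750, 0.7750, 5.7750, -2.8250, 4.7750, -5.3250, -7.1250
Σ(y_t−ȳ)(y_{t+1}−ȳ) = (-1.3894) + (3.3131) + (4.4756) + (-16.3144) + (-13.4894) + (-25.4269) + (37.9406) = -10.8906
Denominator Σ(y_t−ȳ)² = 162.2350
r_1 = -10.8906 / 162.2350 = -0.067

-0.067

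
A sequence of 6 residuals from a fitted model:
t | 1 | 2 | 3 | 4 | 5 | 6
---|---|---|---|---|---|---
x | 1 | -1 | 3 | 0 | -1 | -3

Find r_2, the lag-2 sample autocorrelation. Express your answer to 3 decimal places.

Mean x̄ = (1 − 1 + 3 + 0 − 1 − 3)/6 = -0.1667
Deviations from mean: 1.1667, -0.8333, 3.1667, 0.1667, -0.8333, -2.8333
Σ(x_t−x̄)(x_{t+2}−x̄) = (3.6944) + (-0.1389) + (-2.6389) + (-0.4722) = 0.4444
Denominator Σ(x_t−x̄)² = 20.8333
r_2 = 0.4444 / 20.8333 = 0.021

0.021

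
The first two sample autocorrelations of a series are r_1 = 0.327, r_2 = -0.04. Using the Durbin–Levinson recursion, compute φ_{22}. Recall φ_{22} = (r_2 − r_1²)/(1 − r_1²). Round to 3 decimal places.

-0.165

φ_{22} = (r_2 − r_1²) / (1 − r_1²)
r_1² = (0.327)² = 0.106929
Numerator = -0.04 − 0.1069 = -0.1469; denominator = 1 − 0.1069 = 0.8931
φ_{22} = -0.1469 / 0.8931 = -0.165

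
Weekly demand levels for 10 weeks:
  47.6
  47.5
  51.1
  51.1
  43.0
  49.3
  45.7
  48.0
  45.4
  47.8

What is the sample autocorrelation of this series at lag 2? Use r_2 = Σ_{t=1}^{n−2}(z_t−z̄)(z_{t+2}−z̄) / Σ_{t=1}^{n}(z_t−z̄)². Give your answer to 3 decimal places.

0.053

Mean z̄ = (47.6 + 47.5 + 51.1 + 51.1 + 43.0 + 49.3 + 45.7 + 48.0 + 45.4 + 47.8)/10 = 47.6500
Numerator Σ_{t=1}^{8}(z_t−z̄)(z_{t+2}−z̄) = 3.0450
Denominator Σ(z_t−z̄)² = 57.1850
r_2 = 3.0450 / 57.1850 = 0.053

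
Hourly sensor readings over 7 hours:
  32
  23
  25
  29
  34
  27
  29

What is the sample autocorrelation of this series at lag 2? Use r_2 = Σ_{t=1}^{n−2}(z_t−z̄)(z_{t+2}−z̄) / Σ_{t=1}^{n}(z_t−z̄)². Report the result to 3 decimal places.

Mean z̄ = (32 + 23 + 25 + 29 + 34 + 27 + 29)/7 = 28.4286
Deviations from mean: 3.5714, -5.4286, -3.4286, 0.5714, 5.5714, -1.4286, 0.5714
Σ(z_t−z̄)(z_{t+2}−z̄) = (-12.2449) + (-3.1020) + (-19.1020) + (-0.8163) + (3.1837) = -32.0816
Denominator Σ(z_t−z̄)² = 87.7143
r_2 = -32.0816 / 87.7143 = -0.366

-0.366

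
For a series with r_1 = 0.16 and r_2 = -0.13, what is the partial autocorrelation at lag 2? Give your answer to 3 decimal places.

-0.160

φ_{22} = (r_2 − r_1²) / (1 − r_1²)
r_1² = (0.16)² = 0.0256
Numerator = -0.13 − 0.0256 = -0.1556; denominator = 1 − 0.0256 = 0.9744
φ_{22} = -0.1556 / 0.9744 = -0.160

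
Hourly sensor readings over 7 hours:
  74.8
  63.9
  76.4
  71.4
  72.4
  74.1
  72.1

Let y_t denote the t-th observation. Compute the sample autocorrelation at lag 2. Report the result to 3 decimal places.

0.174

Mean ȳ = (74.8 + 63.9 + 76.4 + 71.4 + 72.4 + 74.1 + 72.1)/7 = 72.1571
Numerator Σ_{t=1}^{5}(y_t−ȳ)(y_{t+2}−ȳ) = 17.0106
Denominator Σ(y_t−ȳ)² = 97.5771
r_2 = 17.0106 / 97.5771 = 0.174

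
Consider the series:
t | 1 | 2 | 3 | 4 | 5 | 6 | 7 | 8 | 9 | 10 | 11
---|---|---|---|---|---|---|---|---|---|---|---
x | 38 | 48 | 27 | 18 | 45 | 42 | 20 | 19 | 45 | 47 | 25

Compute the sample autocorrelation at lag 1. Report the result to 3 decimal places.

Mean x̄ = (38 + 48 + 27 + 18 + 45 + 42 + 20 + 19 + 45 + 47 + 25)/11 = 34.0000
Numerator Σ_{t=1}^{10}(x_t−x̄)(x_{t+1}−x̄) = -59.0000
Denominator Σ(x_t−x̄)² = 1494.0000
r_1 = -59.0000 / 1494.0000 = -0.039

-0.039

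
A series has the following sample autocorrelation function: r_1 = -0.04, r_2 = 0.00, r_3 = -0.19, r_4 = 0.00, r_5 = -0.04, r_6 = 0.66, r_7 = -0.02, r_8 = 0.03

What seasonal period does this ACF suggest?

6

The largest autocorrelation is r_6 = 0.66; the remaining lags stay at or below 0.03.
The dominant spike at lag 6 indicates a seasonal period of 6.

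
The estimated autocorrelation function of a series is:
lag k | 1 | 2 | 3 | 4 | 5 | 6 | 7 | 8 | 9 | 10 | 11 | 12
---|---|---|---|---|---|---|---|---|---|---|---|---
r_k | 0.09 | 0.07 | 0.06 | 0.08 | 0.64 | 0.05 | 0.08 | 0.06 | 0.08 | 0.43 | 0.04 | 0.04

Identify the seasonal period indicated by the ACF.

5

The largest autocorrelation is r_5 = 0.64, with a weaker echo at lag 10 (0.43); the remaining lags stay at or below 0.09.
The dominant spike at lag 5 indicates a seasonal period of 5.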